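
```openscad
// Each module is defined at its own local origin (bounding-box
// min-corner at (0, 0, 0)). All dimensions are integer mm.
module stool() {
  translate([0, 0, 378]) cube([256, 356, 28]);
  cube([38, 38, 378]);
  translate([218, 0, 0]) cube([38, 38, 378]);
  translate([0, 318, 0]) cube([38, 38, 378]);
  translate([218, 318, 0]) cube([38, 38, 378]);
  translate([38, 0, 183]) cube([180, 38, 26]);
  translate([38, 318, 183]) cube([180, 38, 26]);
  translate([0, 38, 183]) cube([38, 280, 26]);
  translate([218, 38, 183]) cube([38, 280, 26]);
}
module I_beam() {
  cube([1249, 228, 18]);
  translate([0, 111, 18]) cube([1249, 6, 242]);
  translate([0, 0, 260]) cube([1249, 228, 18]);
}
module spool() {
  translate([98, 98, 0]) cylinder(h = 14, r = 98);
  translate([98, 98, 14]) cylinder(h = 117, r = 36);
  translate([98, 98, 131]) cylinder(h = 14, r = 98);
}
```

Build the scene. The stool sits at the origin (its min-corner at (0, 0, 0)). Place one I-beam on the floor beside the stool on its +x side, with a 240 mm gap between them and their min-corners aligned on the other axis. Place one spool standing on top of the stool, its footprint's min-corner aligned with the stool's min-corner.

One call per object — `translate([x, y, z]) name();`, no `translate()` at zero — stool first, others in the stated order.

stool();
translate([496, 0, 0]) I_beam();
translate([0, 0, 406]) spool();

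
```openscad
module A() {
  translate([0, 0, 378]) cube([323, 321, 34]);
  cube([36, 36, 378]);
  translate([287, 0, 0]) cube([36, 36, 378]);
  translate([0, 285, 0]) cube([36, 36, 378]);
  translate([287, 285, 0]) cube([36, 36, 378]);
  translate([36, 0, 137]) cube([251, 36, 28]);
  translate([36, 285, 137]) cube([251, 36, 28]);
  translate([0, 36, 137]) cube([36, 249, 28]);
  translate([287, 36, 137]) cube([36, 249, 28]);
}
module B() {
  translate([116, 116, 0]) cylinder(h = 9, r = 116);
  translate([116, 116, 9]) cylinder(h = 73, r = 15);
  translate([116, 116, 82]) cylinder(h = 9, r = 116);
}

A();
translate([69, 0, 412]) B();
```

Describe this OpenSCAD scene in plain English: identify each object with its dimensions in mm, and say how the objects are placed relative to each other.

A is a four-legged stool. The seat is 323×321 mm, 34 mm thick, top at z = 412 mm. It stands on four square legs, each 36×36 mm in cross-section, from z = 0 to the seat underside, each flush with a corner of the seat. Four stretchers, 36 mm wide and 28 mm tall, connect adjacent legs with their undersides at z = 137 mm, each running between the inner faces of the legs it joins and aligned with the legs' outer faces on the other axis.

B is a spool: two coaxial disc flanges of radius 116 mm and thickness 9 mm, joined by a core cylinder of radius 15 mm and height 73 mm. The lower flange rests on z = 0 and the three cylinders share a vertical axis.

The spool is on top of the stool.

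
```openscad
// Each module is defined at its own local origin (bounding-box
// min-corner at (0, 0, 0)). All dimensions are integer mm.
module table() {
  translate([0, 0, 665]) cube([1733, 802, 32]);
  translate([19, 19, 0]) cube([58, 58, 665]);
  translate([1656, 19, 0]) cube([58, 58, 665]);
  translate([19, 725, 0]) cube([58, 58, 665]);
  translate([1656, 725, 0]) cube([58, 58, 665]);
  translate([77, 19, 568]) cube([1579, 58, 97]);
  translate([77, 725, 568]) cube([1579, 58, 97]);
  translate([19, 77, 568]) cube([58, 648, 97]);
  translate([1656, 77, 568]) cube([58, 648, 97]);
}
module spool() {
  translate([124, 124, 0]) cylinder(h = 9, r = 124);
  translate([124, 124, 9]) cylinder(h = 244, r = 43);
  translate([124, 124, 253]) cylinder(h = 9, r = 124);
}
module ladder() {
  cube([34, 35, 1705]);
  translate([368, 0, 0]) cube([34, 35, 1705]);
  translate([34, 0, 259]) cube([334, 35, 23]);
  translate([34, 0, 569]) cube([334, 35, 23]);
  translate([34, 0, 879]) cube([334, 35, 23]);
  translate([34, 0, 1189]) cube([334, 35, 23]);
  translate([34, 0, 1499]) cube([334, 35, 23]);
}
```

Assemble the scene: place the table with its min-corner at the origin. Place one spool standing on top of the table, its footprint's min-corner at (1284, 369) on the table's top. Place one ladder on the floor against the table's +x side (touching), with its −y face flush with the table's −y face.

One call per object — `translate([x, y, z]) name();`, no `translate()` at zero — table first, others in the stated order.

table();
translate([1284, 369, 697]) spool();
translate([1733, 0, 0]) ladder();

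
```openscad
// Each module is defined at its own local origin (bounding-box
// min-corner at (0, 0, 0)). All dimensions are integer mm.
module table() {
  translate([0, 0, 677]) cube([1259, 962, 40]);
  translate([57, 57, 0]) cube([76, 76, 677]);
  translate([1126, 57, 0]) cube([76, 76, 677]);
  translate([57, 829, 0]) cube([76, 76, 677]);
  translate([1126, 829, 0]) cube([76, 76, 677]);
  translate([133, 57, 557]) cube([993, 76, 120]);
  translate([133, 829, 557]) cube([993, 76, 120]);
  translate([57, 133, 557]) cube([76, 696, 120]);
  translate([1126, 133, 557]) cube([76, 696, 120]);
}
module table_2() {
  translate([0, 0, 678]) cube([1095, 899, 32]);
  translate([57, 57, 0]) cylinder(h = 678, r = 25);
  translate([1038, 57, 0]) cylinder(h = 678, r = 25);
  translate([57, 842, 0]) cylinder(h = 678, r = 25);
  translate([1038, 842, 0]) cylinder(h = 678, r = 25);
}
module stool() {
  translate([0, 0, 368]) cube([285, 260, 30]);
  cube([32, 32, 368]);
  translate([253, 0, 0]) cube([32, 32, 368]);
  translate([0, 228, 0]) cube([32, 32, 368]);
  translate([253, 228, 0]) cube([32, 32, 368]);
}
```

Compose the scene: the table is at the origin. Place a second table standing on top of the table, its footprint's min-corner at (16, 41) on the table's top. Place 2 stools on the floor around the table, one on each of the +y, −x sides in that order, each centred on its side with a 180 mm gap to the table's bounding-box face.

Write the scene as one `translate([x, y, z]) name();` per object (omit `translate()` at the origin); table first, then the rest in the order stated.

table();
translate([16, 41, 717]) table_2();
translate([487, 1142, 0]) stool();
translate([-465, 351, 0]) stool();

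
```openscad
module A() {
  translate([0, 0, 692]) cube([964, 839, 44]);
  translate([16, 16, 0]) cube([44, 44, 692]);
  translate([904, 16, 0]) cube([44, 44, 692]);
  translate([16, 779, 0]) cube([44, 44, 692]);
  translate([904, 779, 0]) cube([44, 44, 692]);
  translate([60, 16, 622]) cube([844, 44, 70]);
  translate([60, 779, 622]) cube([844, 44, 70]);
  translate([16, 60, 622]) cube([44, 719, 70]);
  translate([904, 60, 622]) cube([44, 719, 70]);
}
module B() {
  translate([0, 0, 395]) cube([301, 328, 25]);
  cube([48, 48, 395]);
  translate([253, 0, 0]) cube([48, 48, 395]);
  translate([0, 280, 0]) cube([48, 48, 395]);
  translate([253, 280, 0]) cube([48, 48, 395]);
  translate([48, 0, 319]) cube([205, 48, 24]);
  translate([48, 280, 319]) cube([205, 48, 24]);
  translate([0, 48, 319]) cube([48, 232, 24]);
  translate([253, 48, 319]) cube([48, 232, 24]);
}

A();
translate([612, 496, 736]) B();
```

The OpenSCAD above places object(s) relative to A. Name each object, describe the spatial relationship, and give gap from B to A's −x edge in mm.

A is a table. B is a stool. The stool is on top of the table. The gap from the stool to the table's −x edge is 612 mm.

The stool's min-x is at 612; the table's min-x is 0; gap = 612 mm.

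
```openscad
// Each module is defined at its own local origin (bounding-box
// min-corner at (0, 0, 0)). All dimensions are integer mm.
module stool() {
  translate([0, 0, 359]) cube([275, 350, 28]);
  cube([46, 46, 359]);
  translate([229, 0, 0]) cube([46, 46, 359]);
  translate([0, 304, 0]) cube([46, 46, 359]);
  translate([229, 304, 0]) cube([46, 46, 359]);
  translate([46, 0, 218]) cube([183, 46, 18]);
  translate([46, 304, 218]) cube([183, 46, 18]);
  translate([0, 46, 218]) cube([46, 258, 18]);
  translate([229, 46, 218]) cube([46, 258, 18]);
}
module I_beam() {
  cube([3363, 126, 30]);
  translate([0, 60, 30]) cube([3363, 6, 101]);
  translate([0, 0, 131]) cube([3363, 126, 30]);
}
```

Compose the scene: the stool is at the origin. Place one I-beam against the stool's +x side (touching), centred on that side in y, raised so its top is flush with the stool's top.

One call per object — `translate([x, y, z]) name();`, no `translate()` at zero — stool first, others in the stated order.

stool();
translate([275, 112, 226]) I_beam();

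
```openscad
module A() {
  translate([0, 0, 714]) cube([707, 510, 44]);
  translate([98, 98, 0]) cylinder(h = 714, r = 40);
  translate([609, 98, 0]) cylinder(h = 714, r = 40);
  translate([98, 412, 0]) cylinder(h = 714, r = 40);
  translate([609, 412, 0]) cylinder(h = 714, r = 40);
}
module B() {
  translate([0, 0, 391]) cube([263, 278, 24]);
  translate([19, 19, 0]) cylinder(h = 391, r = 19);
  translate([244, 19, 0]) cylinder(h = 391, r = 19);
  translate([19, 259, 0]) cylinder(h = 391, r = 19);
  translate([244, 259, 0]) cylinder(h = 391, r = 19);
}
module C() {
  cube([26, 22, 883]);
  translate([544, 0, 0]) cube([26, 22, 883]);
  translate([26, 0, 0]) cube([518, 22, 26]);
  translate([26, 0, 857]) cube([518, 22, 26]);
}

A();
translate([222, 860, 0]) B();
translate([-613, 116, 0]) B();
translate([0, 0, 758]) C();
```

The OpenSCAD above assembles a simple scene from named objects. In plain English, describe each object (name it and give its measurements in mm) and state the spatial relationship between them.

A is a table: top 707 mm (x) × 510 mm (y), 44 mm thick, upper face at z = 758 mm, on four round legs of 80 mm diameter, each leg's bounding box inset 58 mm from the nearest pair of top edges, running from z = 0 to the bottom of the top.

B is a four-legged stool. The seat is a 263×278×24 mm slab whose top surface is at z = 415 mm; four round legs, each 38 mm in diameter, run from the floor (z = 0) to the underside of the seat, each leg's axis is inset half a diameter from the nearest pair of seat edges (so the leg's bounding box is flush with the corner).

C is a picture frame with a 518×831 mm rectangular opening (x by z) and a uniform 26 mm border on every side. Frame depth is 22 mm along y. It is built from two vertical stiles running the full outside height and two horizontal rails spanning the gap between the stiles.

Two stools sit around the table at the +y, −x sides. The picture frame is on top of the table.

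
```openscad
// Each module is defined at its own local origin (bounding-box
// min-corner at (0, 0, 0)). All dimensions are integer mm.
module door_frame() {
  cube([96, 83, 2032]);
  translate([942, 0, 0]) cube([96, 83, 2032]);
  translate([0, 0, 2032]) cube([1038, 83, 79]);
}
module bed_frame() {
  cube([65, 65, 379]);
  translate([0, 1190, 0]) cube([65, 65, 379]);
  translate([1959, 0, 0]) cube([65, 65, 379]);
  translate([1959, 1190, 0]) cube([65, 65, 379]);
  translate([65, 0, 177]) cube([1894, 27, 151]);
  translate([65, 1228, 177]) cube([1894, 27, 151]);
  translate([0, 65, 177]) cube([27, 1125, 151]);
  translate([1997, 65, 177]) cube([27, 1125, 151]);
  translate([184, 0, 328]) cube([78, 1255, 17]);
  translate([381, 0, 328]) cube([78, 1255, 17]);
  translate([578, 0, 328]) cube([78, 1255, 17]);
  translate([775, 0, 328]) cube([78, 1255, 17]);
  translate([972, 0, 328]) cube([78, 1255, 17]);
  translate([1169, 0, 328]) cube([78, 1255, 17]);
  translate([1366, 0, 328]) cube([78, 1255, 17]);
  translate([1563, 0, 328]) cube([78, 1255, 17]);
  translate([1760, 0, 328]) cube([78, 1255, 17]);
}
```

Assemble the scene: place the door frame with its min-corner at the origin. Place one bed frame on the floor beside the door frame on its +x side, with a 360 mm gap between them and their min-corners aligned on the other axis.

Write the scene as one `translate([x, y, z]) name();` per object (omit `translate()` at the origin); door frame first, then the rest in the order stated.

door_frame();
translate([1398, 0, 0]) bed_frame();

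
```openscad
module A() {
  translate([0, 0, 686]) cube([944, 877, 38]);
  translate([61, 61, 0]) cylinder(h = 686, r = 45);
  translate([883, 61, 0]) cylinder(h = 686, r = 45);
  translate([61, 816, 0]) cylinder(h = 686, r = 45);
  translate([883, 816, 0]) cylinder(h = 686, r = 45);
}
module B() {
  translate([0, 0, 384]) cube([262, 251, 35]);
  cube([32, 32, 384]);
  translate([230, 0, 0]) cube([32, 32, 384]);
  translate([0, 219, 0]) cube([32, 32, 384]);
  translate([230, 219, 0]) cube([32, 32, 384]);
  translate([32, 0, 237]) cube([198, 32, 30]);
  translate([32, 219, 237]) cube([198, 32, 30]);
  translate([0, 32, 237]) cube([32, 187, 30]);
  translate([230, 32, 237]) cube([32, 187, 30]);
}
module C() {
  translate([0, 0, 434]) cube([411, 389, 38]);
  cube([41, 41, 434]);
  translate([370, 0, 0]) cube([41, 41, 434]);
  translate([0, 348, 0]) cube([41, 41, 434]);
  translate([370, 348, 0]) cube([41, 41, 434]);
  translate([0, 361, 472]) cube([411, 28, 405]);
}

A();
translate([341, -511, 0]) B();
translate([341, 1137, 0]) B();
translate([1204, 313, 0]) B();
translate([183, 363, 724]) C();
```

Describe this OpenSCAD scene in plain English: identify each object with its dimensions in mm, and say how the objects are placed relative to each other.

A is a rectangular dining table. The top is 944×877×38 mm with its upper surface at z = 724 mm. It stands on four round legs of 90 mm diameter, each leg's bounding box inset 16 mm from the nearest pair of top edges, running from the floor to the underside of the top.

B is a simple wooden stool: a rectangular seat 262 mm (x) by 251 mm (y), 35 mm thick, top face at z = 419 mm, on four square legs, each 32×32 mm in cross-section. The legs rest on z = 0, each flush with a corner of the seat. Four stretchers, 32 mm wide and 30 mm tall, connect adjacent legs with their undersides at z = 237 mm, each running between the inner faces of the legs it joins and aligned with the legs' outer faces on the other axis.

C is a chair. The seat is a 411×389×38 mm slab with its top at z = 472 mm, on four 41×41 mm corner legs (flush with the seat edges, standing on z = 0). A flat backrest 28 mm thick, 405 mm tall, spans the full seat width and rises from the seat top along its +y edge, rear face flush with the rear of the seat.

Three stools sit around the table at the −y, +y, +x sides. The chair is on top of the table.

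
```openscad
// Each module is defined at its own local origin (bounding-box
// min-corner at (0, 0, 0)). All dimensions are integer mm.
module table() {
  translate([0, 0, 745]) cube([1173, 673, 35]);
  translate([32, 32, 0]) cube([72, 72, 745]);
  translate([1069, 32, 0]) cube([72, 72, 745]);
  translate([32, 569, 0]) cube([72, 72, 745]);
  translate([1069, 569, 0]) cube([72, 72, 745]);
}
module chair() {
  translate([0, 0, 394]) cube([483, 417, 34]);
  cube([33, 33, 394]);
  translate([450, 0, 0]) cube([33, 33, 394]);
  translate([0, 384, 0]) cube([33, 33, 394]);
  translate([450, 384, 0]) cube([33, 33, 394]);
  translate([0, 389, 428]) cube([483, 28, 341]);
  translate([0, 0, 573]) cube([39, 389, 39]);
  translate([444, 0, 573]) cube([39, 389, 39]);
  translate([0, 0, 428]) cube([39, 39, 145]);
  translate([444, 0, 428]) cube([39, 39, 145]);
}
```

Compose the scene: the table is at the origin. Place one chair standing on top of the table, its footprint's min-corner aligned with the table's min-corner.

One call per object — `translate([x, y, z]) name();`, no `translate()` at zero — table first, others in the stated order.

table();
translate([0, 0, 780]) chair();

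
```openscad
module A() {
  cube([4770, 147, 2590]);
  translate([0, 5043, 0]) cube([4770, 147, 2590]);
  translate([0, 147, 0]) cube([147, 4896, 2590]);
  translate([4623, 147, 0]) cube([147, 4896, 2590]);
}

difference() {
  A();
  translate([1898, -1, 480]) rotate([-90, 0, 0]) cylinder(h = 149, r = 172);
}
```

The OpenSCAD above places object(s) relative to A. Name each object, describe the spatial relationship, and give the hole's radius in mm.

A is a house frame. The house frame has a circular hole through its front wall. The hole's radius is 172 mm.

The subtracted cylinder has r = 172 mm.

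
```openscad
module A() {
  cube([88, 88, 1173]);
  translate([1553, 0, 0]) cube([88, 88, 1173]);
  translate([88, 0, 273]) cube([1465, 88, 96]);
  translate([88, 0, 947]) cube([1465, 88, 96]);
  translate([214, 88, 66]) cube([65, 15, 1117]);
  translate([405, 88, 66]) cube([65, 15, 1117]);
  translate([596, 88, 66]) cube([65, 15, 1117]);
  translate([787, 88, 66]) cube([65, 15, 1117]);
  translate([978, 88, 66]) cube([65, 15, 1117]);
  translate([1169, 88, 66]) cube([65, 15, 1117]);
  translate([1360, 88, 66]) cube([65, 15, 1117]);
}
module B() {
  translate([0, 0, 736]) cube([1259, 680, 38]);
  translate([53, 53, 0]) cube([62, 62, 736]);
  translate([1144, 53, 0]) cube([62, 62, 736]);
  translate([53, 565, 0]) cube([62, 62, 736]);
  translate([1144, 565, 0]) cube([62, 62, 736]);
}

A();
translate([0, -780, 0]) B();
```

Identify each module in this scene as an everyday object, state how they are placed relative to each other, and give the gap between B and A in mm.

A is a fence section. B is a table. The table is on the floor beside the fence section on its −y side. The gap between the table and the fence section is 100 mm.

The table's nearest face is 100 mm from the fence section's −y face.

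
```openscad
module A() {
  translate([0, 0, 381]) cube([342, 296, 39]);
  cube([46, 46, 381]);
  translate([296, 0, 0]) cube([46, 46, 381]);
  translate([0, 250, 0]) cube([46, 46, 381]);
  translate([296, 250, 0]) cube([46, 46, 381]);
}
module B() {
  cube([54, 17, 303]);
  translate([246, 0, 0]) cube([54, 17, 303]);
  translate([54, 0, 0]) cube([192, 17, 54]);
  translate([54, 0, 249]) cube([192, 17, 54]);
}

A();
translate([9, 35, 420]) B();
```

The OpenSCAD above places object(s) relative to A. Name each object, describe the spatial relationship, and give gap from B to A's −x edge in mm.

The picture frame's min-x is at 9; the stool's min-x is 0; gap = 9 mm.

A is a stool. B is a picture frame. The picture frame is on top of the stool. The gap from the picture frame to the stool's −x edge is 9 mm.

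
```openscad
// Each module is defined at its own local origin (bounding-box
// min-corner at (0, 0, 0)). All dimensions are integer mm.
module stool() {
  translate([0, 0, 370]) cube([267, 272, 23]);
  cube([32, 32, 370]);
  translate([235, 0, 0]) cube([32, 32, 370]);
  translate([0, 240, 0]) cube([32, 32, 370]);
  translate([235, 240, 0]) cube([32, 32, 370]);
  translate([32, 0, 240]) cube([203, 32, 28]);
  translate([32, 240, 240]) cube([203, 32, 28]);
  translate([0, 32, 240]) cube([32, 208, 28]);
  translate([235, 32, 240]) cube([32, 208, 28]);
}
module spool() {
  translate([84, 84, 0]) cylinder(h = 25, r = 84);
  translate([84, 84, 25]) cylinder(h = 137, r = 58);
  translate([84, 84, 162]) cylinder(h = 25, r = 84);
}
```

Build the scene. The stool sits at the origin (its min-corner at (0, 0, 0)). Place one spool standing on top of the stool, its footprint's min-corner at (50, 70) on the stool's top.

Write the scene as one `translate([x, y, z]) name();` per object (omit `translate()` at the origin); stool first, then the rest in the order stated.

stool();
translate([50, 70, 393]) spool();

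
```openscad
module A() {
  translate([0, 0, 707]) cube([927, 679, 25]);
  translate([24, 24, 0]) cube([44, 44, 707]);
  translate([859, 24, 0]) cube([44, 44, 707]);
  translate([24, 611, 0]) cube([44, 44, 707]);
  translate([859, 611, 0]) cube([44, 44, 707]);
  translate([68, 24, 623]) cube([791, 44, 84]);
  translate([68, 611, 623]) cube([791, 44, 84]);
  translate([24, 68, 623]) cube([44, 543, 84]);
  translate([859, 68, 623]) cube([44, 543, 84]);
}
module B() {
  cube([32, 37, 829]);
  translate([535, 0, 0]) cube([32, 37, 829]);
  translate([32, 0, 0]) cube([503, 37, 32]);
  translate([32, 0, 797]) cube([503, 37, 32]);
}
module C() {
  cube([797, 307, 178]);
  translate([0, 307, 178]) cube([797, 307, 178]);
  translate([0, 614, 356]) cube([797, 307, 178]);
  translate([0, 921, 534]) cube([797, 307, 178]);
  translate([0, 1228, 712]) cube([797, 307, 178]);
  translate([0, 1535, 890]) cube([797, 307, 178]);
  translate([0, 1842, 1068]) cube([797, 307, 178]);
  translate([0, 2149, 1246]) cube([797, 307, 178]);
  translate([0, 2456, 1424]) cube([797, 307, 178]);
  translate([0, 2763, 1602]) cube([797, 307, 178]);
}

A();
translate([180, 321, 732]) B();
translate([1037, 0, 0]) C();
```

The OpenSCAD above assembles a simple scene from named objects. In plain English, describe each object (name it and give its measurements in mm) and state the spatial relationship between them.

A is a table: top 927 mm (x) × 679 mm (y), 25 mm thick, upper face at z = 732 mm, on four 44×44 mm square legs, each inset 24 mm from the nearest pair of top edges, running from z = 0 to the bottom of the top. Four apron rails, 44 mm thick and 84 mm tall, run between adjacent legs with their top edges flush with the underside of the top and their outer faces flush with the legs' outer faces.

B is a rectangular picture frame lying in the x–z plane (depth along y). The opening is 503 mm wide (x) by 765 mm tall (z), surrounded by a border 32 mm wide on all four sides. The frame is 37 mm deep and is made of two full-height vertical stiles with two horizontal rails fitted between them.

C is a run of 10 identical solid stair steps. Each tread is 797×307 mm and each step block is 178 mm high. Step 1 rests on the floor; step k is offset from step 1 by (k−1)×307 mm in y and (k−1)×178 mm in z.

The picture frame is on top of the table, centred. The staircase is on the floor beside the table on its +x side.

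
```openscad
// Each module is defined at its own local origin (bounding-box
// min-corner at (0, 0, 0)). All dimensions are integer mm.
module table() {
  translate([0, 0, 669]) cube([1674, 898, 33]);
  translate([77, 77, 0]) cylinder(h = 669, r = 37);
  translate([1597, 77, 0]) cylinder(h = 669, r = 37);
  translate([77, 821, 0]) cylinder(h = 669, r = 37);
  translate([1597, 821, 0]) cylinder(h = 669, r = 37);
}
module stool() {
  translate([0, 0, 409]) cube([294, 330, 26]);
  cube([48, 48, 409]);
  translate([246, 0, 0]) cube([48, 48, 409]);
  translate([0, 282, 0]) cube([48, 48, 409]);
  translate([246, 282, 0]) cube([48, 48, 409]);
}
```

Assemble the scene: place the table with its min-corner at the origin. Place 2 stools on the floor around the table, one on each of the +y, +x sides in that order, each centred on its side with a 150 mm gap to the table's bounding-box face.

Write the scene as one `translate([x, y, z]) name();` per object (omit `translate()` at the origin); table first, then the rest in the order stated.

table();
translate([690, 1048, 0]) stool();
translate([1824, 284, 0]) stool();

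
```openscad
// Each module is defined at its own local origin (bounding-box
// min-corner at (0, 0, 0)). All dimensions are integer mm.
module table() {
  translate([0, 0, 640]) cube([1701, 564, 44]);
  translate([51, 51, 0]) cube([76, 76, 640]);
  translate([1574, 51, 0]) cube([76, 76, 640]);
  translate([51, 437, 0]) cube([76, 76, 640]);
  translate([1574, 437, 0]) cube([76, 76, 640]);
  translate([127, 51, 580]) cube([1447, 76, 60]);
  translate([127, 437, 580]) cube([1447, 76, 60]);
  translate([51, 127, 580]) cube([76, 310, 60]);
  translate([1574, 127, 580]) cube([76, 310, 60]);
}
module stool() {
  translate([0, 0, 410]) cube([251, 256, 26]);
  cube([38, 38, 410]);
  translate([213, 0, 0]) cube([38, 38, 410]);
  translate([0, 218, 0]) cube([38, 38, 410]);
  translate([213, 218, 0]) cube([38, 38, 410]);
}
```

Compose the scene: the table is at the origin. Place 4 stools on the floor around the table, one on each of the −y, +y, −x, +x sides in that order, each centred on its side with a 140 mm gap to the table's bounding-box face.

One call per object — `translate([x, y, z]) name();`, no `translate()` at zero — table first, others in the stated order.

table();
translate([725, -396, 0]) stool();
translate([725, 704, 0]) stool();
translate([-391, 154, 0]) stool();
translate([1841, 154, 0]) stool();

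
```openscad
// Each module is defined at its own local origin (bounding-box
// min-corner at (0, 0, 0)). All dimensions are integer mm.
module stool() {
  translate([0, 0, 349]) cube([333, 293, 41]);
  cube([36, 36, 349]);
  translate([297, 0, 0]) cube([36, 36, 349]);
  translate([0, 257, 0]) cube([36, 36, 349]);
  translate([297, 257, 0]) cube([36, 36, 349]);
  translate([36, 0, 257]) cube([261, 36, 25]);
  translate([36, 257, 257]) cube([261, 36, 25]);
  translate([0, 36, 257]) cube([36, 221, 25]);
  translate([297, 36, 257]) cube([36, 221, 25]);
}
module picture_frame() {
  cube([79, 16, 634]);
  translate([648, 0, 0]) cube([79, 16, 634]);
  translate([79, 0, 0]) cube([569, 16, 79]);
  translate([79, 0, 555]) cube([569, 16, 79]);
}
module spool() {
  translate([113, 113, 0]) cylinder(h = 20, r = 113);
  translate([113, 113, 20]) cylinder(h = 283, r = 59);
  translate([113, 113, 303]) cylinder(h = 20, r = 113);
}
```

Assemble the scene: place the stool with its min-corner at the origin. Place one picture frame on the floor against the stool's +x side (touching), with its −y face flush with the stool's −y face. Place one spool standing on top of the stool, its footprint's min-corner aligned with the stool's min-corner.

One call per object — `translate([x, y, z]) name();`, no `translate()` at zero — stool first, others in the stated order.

stool();
translate([333, 0, 0]) picture_frame();
translate([0, 0, 390]) spool();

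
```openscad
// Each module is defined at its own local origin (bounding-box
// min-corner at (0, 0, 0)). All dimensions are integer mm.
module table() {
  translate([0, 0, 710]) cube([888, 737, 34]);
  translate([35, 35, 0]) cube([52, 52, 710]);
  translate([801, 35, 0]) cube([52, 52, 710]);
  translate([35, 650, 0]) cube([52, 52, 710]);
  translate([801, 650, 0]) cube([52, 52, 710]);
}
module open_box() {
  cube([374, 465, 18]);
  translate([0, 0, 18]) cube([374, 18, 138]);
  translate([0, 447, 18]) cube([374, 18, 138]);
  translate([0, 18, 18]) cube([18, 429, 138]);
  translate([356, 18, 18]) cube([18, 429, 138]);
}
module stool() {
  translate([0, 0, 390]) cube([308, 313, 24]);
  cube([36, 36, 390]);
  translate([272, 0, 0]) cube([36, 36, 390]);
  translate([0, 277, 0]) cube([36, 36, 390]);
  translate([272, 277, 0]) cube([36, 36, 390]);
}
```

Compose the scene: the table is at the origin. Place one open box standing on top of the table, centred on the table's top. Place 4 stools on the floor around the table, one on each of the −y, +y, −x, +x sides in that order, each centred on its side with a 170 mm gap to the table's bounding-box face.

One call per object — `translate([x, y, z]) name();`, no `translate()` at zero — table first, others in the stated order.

table();
translate([257, 136, 744]) open_box();
translate([290, -483, 0]) stool();
translate([290, 907, 0]) stool();
translate([-478, 212, 0]) stool();
translate([1058, 212, 0]) stool();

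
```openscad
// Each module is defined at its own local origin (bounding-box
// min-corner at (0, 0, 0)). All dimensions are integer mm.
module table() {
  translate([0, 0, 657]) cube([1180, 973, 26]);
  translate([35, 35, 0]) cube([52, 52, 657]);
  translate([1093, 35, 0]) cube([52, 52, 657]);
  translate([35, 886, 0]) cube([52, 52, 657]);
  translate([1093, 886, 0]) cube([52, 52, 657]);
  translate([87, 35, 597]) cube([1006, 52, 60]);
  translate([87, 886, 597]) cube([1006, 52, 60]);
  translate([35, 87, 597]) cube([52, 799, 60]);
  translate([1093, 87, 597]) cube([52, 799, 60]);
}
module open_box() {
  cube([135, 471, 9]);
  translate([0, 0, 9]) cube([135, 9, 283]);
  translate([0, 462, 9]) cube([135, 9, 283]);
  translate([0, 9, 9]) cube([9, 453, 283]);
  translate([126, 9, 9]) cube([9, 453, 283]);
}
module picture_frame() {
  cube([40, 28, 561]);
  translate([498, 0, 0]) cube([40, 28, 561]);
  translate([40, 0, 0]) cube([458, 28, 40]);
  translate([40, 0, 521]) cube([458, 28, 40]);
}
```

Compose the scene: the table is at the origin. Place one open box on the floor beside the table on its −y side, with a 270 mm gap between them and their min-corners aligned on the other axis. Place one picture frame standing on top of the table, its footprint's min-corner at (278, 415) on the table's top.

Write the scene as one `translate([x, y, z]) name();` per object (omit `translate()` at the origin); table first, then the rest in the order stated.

table();
translate([0, -741, 0]) open_box();
translate([278, 415, 683]) picture_frame();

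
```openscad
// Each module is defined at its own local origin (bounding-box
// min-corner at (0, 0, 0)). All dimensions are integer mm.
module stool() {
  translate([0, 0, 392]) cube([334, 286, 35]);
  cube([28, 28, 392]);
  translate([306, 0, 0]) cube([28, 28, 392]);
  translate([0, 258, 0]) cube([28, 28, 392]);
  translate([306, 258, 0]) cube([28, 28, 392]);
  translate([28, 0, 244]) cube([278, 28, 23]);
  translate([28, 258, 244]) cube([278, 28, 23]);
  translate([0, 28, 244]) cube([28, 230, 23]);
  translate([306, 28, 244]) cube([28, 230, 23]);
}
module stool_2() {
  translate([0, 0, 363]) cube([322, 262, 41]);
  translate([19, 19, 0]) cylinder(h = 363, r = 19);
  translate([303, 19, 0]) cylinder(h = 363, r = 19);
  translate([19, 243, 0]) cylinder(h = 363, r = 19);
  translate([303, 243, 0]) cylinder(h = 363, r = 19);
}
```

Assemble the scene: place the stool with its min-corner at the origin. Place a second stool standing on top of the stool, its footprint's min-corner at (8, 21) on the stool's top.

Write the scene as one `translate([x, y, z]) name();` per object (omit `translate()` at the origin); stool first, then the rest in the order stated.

stool();
translate([8, 21, 427]) stool_2();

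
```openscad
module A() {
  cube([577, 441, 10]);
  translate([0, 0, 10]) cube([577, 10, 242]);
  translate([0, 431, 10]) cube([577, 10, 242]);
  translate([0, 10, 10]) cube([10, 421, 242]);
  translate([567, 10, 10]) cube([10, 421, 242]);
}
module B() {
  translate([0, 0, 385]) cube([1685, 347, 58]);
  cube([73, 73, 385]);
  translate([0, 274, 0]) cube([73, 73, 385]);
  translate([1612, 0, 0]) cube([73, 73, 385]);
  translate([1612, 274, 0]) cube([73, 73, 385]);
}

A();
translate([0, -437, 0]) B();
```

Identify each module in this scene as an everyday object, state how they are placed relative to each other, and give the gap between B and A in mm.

The bench's nearest face is 90 mm from the open box's −y face.

A is an open box. B is a bench. The bench is on the floor beside the open box on its −y side. The gap between the bench and the open box is 90 mm.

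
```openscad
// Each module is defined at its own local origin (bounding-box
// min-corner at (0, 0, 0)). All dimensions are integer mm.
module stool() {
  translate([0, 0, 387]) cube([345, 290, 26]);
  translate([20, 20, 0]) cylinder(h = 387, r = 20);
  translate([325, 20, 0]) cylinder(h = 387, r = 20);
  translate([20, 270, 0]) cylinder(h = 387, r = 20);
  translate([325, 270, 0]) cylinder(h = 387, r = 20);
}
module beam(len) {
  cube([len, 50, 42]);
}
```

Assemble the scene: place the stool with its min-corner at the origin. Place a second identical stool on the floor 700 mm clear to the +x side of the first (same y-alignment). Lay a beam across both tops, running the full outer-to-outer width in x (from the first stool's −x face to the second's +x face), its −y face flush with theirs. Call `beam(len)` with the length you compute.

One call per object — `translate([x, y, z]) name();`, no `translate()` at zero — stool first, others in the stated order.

stool();
translate([1045, 0, 0]) stool();
translate([0, 0, 413]) beam(1390);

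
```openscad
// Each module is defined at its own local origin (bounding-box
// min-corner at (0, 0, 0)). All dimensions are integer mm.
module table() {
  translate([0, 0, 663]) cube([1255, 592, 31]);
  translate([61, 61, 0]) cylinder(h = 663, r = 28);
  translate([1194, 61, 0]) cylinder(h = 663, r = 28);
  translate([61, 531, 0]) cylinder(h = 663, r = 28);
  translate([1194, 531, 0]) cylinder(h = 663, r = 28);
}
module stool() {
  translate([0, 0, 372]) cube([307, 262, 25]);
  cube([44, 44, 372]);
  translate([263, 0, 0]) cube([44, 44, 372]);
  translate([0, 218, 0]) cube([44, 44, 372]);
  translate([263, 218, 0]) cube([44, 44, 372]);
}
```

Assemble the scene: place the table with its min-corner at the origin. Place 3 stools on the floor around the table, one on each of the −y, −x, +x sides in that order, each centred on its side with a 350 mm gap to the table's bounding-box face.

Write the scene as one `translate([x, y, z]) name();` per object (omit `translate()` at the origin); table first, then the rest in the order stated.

table();
translate([474, -612, 0]) stool();
translate([-657, 165, 0]) stool();
translate([1605, 165, 0]) stool();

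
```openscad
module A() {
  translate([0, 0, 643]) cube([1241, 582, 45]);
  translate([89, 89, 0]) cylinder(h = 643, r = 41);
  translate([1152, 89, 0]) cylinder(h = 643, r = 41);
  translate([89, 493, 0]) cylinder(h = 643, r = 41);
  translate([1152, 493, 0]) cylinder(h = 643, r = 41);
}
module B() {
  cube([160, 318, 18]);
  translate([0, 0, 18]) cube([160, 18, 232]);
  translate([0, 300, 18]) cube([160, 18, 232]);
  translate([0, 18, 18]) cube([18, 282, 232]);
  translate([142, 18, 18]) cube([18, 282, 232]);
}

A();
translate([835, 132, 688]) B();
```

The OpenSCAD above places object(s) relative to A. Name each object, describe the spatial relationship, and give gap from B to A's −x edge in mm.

A is a table. B is an open box. The open box is on top of the table. The gap from the open box to the table's −x edge is 835 mm.

The open box's min-x is at 835; the table's min-x is 0; gap = 835 mm.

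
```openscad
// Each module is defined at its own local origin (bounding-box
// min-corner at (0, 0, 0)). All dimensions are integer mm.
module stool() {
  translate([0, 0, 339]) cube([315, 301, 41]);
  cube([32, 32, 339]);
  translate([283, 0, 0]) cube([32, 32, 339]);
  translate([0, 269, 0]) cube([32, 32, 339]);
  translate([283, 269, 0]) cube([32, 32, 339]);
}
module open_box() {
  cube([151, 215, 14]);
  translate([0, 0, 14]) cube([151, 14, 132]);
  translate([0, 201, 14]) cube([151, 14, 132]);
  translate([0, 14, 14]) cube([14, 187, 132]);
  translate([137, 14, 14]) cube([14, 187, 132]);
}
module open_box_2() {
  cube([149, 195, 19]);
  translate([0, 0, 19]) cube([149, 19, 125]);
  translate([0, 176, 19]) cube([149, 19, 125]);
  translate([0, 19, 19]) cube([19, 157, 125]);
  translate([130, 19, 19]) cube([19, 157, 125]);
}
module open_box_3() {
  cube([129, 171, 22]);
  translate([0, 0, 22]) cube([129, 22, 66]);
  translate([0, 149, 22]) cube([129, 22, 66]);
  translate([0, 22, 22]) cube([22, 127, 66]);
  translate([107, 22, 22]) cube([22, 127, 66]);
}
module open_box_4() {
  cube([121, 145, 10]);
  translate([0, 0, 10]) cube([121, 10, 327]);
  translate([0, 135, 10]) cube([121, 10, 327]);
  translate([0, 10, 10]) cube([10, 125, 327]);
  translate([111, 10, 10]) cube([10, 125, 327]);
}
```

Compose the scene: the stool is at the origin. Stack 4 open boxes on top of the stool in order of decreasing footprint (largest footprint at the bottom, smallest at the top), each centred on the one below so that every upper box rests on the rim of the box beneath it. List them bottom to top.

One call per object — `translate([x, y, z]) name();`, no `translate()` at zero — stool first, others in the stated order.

stool();
translate([82, 43, 380]) open_box();
translate([83, 53, 526]) open_box_2();
translate([93, 65, 670]) open_box_3();
translate([97, 78, 758]) open_box_4();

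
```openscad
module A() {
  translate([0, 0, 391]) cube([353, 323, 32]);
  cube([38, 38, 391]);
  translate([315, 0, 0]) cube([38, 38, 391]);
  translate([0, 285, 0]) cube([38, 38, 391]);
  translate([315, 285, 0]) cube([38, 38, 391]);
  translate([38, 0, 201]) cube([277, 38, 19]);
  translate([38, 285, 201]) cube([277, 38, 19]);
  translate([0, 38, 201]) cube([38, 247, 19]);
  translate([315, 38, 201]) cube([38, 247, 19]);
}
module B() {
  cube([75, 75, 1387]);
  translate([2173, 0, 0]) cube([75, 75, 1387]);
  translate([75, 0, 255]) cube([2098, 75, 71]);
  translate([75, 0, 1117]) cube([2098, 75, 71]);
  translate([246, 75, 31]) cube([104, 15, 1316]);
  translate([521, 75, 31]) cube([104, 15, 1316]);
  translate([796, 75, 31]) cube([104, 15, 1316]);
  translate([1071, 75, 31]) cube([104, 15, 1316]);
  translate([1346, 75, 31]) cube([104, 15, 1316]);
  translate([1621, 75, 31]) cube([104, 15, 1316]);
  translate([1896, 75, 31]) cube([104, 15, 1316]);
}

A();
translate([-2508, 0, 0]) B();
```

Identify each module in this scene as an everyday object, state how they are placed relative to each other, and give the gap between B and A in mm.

A is a stool. B is a fence section. The fence section is on the floor beside the stool on its −x side. The gap between the fence section and the stool is 260 mm.

The fence section's nearest face is 260 mm from the stool's −x face.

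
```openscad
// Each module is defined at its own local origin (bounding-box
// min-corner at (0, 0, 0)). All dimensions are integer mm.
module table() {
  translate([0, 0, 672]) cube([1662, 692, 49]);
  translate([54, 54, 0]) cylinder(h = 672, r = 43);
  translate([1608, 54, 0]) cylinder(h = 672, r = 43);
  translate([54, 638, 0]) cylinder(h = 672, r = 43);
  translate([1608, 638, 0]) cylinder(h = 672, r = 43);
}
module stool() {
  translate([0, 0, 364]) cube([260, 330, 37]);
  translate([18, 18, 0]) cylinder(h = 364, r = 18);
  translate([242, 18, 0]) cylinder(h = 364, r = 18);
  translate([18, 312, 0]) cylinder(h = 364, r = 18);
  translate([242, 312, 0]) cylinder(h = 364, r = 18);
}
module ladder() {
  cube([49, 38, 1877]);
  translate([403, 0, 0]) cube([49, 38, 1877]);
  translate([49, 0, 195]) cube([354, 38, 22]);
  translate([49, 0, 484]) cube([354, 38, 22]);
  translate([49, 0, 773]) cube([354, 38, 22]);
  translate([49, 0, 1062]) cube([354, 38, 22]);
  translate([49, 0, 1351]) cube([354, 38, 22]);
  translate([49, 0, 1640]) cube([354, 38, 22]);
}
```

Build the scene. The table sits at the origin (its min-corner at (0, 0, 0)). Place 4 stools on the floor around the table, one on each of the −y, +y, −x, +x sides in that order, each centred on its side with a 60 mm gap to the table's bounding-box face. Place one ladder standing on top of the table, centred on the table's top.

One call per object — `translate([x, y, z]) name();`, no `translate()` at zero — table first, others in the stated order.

table();
translate([701, -390, 0]) stool();
translate([701, 752, 0]) stool();
translate([-320, 181, 0]) stool();
translate([1722, 181, 0]) stool();
translate([605, 327, 721]) ladder();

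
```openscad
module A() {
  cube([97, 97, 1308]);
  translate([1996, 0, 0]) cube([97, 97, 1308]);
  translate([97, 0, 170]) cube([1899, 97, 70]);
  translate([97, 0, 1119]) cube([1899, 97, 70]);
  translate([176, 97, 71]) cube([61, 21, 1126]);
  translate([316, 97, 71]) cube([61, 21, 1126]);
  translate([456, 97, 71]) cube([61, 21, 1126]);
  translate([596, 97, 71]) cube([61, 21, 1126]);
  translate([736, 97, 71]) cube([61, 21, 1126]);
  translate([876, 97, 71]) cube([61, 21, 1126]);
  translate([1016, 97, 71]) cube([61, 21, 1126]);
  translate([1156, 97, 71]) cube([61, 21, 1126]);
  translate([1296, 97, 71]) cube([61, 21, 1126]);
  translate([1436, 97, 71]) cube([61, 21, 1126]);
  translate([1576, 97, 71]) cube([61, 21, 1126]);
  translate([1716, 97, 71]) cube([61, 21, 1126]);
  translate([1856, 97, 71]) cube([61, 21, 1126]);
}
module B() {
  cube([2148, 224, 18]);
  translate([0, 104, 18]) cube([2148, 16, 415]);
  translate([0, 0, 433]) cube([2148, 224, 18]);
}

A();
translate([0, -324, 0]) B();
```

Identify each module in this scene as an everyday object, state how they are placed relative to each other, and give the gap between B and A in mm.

A is a fence section. B is an I-beam. The I-beam is on the floor beside the fence section on its −y side. The gap between the I-beam and the fence section is 100 mm.

The I-beam's nearest face is 100 mm from the fence section's −y face.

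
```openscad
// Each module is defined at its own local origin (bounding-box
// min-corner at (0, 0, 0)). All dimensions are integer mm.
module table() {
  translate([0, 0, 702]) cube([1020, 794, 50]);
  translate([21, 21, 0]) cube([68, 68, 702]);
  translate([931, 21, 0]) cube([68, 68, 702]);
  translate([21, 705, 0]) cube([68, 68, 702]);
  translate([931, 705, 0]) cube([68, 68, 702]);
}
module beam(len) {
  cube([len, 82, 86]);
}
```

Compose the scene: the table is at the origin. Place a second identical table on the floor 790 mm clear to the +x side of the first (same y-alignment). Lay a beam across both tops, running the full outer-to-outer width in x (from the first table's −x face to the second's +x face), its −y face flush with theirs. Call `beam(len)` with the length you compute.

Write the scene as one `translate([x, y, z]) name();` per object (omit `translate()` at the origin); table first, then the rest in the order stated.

table();
translate([1810, 0, 0]) table();
translate([0, 0, 752]) beam(2830);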